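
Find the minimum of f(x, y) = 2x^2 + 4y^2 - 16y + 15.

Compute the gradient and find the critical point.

f(x,y) = 2x^2 + 4y^2 - 16y + 15
df/dx = 4x + (0) = 0  =>  x = 0
df/dy = 8y + (-16) = 0  =>  y = 2
f(0, 2) = 2*(0)^2 + 4*(2)^2 + -16*(2) + 15 = -1
Hessian is diagonal with entries 4, 8 > 0, so this is a minimum.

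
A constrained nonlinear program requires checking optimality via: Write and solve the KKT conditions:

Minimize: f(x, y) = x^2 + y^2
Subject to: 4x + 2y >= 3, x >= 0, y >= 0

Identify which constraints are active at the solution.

KKT conditions for min x^2 + y^2 s.t. 4x + 2y >= 3, x >= 0, y >= 0:
Stationarity: 2x = mu*4 + mu_x, 2y = mu*2 + mu_y, with mu, mu_x, mu_y >= 0
Complementary slackness: mu*(4x + 2y - 3) = 0, mu_x*x = 0, mu_y*y = 0
(0, 0) is infeasible (4*0 + 2*0 < 3), so if mu = 0 stationarity would force x = mu_x/2 >= 0, y = mu_y/2 >= 0 with mu_x*x = mu_y*y = 0, i.e. x = y = 0: contradiction. Hence mu > 0 and 4x + 2y = 3 is active.
Try x > 0, y > 0 (so mu_x = mu_y = 0): x = 4*mu/2, y = 2*mu/2
Substitute: 4*(4*mu/2) + 2*(2*mu/2) = 3
  mu*20/2 = 3 => mu = 3/10
x* = 3/5 > 0, y* = 3/10 > 0, consistent with mu_x = mu_y = 0.
f is convex and the constraints are linear, so this KKT point is the global minimum.
f* = 9/20
Active constraints: 4x + 2y >= 3 (holds with equality, mu = 3/10 > 0); x >= 0 and y >= 0 are inactive (mu_x = mu_y = 0).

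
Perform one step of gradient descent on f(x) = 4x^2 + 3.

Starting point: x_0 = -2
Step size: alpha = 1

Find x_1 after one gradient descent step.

f(x) = 4x^2 + 3
f'(x) = 8x + 0
f'(-2) = 8*-2 + (0) = -16
x_1 = x_0 - alpha * f'(x_0) = -2 - 1 * -16 = 14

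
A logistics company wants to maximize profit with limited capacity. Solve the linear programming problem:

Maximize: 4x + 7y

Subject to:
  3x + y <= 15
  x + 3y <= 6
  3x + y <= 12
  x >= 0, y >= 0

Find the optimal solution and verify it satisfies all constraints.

Feasible vertices: (0, 0), (0, 2), (15/4, 3/4), (4, 0)
Objective 4x + 7y at each vertex:
  (0, 0): 0
  (0, 2): 14
  (15/4, 3/4): 81/4
  (4, 0): 16
Maximum is 81/4 at (15/4, 3/4).
Verify constraints at (x, y) = (15/4, 3/4):
  3*(15/4) + 1*(3/4) = 12 <= 15
  1*(15/4) + 3*(3/4) = 6 <= 6 (active)
  3*(15/4) + 1*(3/4) = 12 <= 12 (active)
  x = 15/4 >= 0, y = 3/4 >= 0. All constraints satisfied.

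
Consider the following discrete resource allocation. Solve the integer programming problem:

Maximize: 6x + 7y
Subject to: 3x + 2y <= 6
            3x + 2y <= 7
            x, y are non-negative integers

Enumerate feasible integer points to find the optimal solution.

Constraint 1: 3x + 2y <= 6
Constraint 2: 3x + 2y <= 7
Feasible x range (need y >= 0): 0 <= x <= min(6/3, 7/3) => x in {0, ..., 2}.
Enumerate feasible integer points row by row (the coefficient of y is 7 > 0, so for each x the largest feasible y gives the best value):
  x = 0: y <= min((6 - 3*0)/2, (7 - 3*0)/2) => y in {0, ..., 3}; best 6*0 + 7*3 = 21
  x = 1: y <= min((6 - 3*1)/2, (7 - 3*1)/2) => y in {0, ..., 1}; best 6*1 + 7*1 = 13
  x = 2: y <= min((6 - 3*2)/2, (7 - 3*2)/2) => y in {0}; best 6*2 + 7*0 = 12
The maximum 6x + 7y = 21 is achieved at x = 0, y = 3.
Check: 3*0 + 2*3 = 6 <= 6 and 3*0 + 2*3 = 6 <= 7.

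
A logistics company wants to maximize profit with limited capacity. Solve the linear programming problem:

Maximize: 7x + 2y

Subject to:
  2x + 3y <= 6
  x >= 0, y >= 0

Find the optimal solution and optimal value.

The feasible region has vertices at [(0, 0), (3, 0), (0, 2)].
Checking objective 7x + 2y at each vertex:
  (0, 0): 7*0 + 2*0 = 0
  (3, 0): 7*3 + 2*0 = 21
  (0, 2): 7*0 + 2*2 = 4
Maximum is 21 at (3, 0).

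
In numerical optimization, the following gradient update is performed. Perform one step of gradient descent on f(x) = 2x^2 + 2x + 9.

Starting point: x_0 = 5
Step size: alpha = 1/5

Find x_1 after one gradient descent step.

f(x) = 2x^2 + 2x + 9
f'(x) = 4x + 2
f'(5) = 4*5 + (2) = 22
x_1 = x_0 - alpha * f'(x_0) = 5 - 1/5 * 22 = 3/5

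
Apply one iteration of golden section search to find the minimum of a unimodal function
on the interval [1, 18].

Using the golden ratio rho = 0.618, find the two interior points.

Golden section search on [1, 18].
Golden ratio rho = 0.618 (approx).
Interior points:
  x_1 = 1 + (1-0.618)*17 = 7.4940
  x_2 = 1 + 0.618*17 = 11.5060
Compare f(x_1) and f(x_2) to determine which subinterval to keep.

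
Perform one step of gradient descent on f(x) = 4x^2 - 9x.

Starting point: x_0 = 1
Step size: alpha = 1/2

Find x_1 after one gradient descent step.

f(x) = 4x^2 - 9x
f'(x) = 8x - 9
f'(1) = 8*1 + (-9) = -1
x_1 = x_0 - alpha * f'(x_0) = 1 - 1/2 * -1 = 3/2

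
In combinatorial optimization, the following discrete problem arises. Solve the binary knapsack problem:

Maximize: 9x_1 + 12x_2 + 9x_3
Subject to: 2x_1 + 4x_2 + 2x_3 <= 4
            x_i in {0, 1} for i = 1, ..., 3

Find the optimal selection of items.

Items: item 1 (v=9, w=2), item 2 (v=12, w=4), item 3 (v=9, w=2)
Capacity: 4
Checking all 8 subsets (w = total weight, v = total value):
  {}: w = 0, v = 0
  {1}: w = 2, v = 9
  {2}: w = 4, v = 12
  {3}: w = 2, v = 9
  {1, 2}: w = 6 > 4, infeasible
  {1, 3}: w = 4, v = 18
  {2, 3}: w = 6 > 4, infeasible
  {1, 2, 3}: w = 8 > 4, infeasible
Best feasible subset: items [1, 3]
Total weight: 4 <= 4, total value: 18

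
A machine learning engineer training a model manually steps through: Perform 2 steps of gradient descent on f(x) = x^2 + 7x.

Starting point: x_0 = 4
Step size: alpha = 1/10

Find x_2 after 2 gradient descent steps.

f(x) = x^2 + 7x, f'(x) = 2x + (7)
Step 1: f'(4) = 15, x_1 = 4 - 1/10 * 15 = 5/2
Step 2: f'(5/2) = 12, x_2 = 5/2 - 1/10 * 12 = 13/10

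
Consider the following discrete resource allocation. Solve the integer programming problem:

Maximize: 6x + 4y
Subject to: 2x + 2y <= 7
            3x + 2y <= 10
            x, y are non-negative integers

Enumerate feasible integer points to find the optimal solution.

Constraint 1: 2x + 2y <= 7
Constraint 2: 3x + 2y <= 10
Feasible x range (need y >= 0): 0 <= x <= min(7/2, 10/3) => x in {0, ..., 3}.
Enumerate feasible integer points row by row (the coefficient of y is 4 > 0, so for each x the largest feasible y gives the best value):
  x = 0: y <= min((7 - 2*0)/2, (10 - 3*0)/2) => y in {0, ..., 3}; best 6*0 + 4*3 = 12
  x = 1: y <= min((7 - 2*1)/2, (10 - 3*1)/2) => y in {0, ..., 2}; best 6*1 + 4*2 = 14
  x = 2: y <= min((7 - 2*2)/2, (10 - 3*2)/2) => y in {0, ..., 1}; best 6*2 + 4*1 = 16
  x = 3: y <= min((7 - 2*3)/2, (10 - 3*3)/2) => y in {0}; best 6*3 + 4*0 = 18
The maximum 6x + 4y = 18 is achieved at x = 3, y = 0.
Check: 2*3 + 2*0 = 6 <= 7 and 3*3 + 2*0 = 9 <= 10.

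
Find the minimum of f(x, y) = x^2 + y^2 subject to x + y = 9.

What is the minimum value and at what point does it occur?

Substitute y = 9 - x into f(x,y) = x^2 + y^2:
g(x) = x^2 + (9 - x)^2 = 2x^2 - 18x + 81
g'(x) = 4x - 18 = 0  =>  x = 9/2
y = 9 - 9/2 = 9/2
Minimum value = (9/2)^2 + (9/2)^2 = 81/2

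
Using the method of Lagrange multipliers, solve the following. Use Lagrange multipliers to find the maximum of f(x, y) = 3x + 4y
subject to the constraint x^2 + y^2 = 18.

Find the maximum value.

Set up Lagrange conditions: grad f = lambda * grad g
  3 = 2*lambda*x
  4 = 2*lambda*y
From these: x/y = 3/4, so x = 3t, y = 4t for some t.
Substitute into constraint: (3t)^2 + (4t)^2 = 18
  t^2 * 25 = 18
  t = sqrt(18/25)
Maximum = 3*x + 4*y = (3^2 + 4^2)*t = 25 * sqrt(18/25) = sqrt(450)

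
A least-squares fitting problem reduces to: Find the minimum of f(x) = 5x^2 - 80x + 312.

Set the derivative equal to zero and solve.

f(x) = 5x^2 - 80x + 312
f'(x) = 10x + (-80) = 0
x = 80/10 = 8
f(8) = -8
Since f''(x) = 10 > 0, this is a minimum.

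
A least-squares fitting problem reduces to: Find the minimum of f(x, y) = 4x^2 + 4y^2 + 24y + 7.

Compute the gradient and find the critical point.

f(x,y) = 4x^2 + 4y^2 + 24y + 7
df/dx = 8x + (0) = 0  =>  x = 0
df/dy = 8y + (24) = 0  =>  y = -3
f(0, -3) = 4*(0)^2 + 4*(-3)^2 + 24*(-3) + 7 = -29
Hessian is diagonal with entries 8, 8 > 0, so this is a minimum.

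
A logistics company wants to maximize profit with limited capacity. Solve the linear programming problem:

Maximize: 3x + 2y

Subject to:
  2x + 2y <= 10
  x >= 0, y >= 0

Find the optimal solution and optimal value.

The feasible region has vertices at [(0, 0), (5, 0), (0, 5)].
Checking objective 3x + 2y at each vertex:
  (0, 0): 3*0 + 2*0 = 0
  (5, 0): 3*5 + 2*0 = 15
  (0, 5): 3*0 + 2*5 = 10
Maximum is 15 at (5, 0).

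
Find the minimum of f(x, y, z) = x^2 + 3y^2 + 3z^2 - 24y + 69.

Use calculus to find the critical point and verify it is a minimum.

f(x,y,z) = x^2 + 3y^2 + 3z^2 - 24y + 69
df/dx = 2x + (0) = 0 => x = 0
df/dy = 6y + (-24) = 0 => y = 4
df/dz = 6z + (0) = 0 => z = 0
f(0,4,0) = 1*(0)^2 + 3*(4)^2 + 3*(0)^2 + -24*(4) + 69 = 21
Hessian is diagonal with entries 2, 6, 6 > 0, confirmed minimum.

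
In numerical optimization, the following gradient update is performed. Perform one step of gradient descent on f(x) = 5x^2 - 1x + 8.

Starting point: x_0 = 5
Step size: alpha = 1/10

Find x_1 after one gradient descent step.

f(x) = 5x^2 - 1x + 8
f'(x) = 10x - 1
f'(5) = 10*5 + (-1) = 49
x_1 = x_0 - alpha * f'(x_0) = 5 - 1/10 * 49 = 1/10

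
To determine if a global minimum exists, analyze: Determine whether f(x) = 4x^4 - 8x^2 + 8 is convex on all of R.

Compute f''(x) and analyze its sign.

f(x) = 4x^4 - 8x^2 + 8
f'(x) = 16x^3 + -16x
f''(x) = 48x^2 + -16
f''(0) = -16 < 0, so not convex near x = 0
Therefore, f is not globally convex on R.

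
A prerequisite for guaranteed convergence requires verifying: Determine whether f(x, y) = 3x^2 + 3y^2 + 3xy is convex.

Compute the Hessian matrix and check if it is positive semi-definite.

f(x,y) = 3x^2 + 3y^2 + 3xy
Hessian H = [[6, 3], [3, 6]]
trace(H) = 12, det(H) = 27
Eigenvalues: (12 +/- sqrt(36)) / 2 = 9, 3
Since both eigenvalues > 0, f is convex.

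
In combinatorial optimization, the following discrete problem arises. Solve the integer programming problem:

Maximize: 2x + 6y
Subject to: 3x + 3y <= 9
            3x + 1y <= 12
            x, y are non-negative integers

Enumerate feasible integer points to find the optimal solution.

Constraint 1: 3x + 3y <= 9
Constraint 2: 3x + 1y <= 12
Feasible x range (need y >= 0): 0 <= x <= min(9/3, 12/3) => x in {0, ..., 3}.
Enumerate feasible integer points row by row (the coefficient of y is 6 > 0, so for each x the largest feasible y gives the best value):
  x = 0: y <= min((9 - 3*0)/3, (12 - 3*0)/1) => y in {0, ..., 3}; best 2*0 + 6*3 = 18
  x = 1: y <= min((9 - 3*1)/3, (12 - 3*1)/1) => y in {0, ..., 2}; best 2*1 + 6*2 = 14
  x = 2: y <= min((9 - 3*2)/3, (12 - 3*2)/1) => y in {0, ..., 1}; best 2*2 + 6*1 = 10
  x = 3: y <= min((9 - 3*3)/3, (12 - 3*3)/1) => y in {0}; best 2*3 + 6*0 = 6
The maximum 2x + 6y = 18 is achieved at x = 0, y = 3.
Check: 3*0 + 3*3 = 9 <= 9 and 3*0 + 1*3 = 3 <= 12.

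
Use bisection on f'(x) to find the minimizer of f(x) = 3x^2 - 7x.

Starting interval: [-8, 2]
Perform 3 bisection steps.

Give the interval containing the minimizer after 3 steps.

Finding critical point of f(x) = 3x^2 - 7x using bisection on f'(x) = 6x + -7.
f'(x) = 0 when x = 7/6.
Starting interval: [-8, 2]
Step 1: mid = -3, f'(mid) = -25, new interval = [-3, 2]
Step 2: mid = -1/2, f'(mid) = -10, new interval = [-1/2, 2]
Step 3: mid = 3/4, f'(mid) = -5/2, new interval = [3/4, 2]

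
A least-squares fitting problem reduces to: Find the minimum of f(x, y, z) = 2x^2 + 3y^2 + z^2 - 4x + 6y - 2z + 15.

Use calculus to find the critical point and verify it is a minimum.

f(x,y,z) = 2x^2 + 3y^2 + z^2 - 4x + 6y - 2z + 15
df/dx = 4x + (-4) = 0 => x = 1
df/dy = 6y + (6) = 0 => y = -1
df/dz = 2z + (-2) = 0 => z = 1
f(1,-1,1) = 2*(1)^2 + 3*(-1)^2 + 1*(1)^2 + -4*(1) + 6*(-1) + -2*(1) + 15 = 9
Hessian is diagonal with entries 4, 6, 2 > 0, confirmed minimum.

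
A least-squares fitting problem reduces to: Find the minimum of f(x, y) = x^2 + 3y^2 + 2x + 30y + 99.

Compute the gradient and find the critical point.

f(x,y) = x^2 + 3y^2 + 2x + 30y + 99
df/dx = 2x + (2) = 0  =>  x = -1
df/dy = 6y + (30) = 0  =>  y = -5
f(-1, -5) = 1*(-1)^2 + 3*(-5)^2 + 2*(-1) + 30*(-5) + 99 = 23
Hessian is diagonal with entries 2, 6 > 0, so this is a minimum.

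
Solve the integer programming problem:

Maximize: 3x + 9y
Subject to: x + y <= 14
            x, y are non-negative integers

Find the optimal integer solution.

Objective: 3x + 9y, constraint: x + y <= 14
Coefficient of y is 9 > coefficient of x is 3, so allocate the entire budget to y.
Optimal: x = 0, y = 14, value = 126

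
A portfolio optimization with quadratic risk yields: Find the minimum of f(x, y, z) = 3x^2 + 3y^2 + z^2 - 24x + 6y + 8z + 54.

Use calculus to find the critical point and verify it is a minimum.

f(x,y,z) = 3x^2 + 3y^2 + z^2 - 24x + 6y + 8z + 54
df/dx = 6x + (-24) = 0 => x = 4
df/dy = 6y + (6) = 0 => y = -1
df/dz = 2z + (8) = 0 => z = -4
f(4,-1,-4) = 3*(4)^2 + 3*(-1)^2 + 1*(-4)^2 + -24*(4) + 6*(-1) + 8*(-4) + 54 = -13
Hessian is diagonal with entries 6, 6, 2 > 0, confirmed minimum.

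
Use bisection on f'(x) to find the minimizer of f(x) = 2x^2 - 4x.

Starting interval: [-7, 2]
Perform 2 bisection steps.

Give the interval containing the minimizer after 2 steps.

Finding critical point of f(x) = 2x^2 - 4x using bisection on f'(x) = 4x + -4.
f'(x) = 0 when x = 1.
Starting interval: [-7, 2]
Step 1: mid = -5/2, f'(mid) = -14, new interval = [-5/2, 2]
Step 2: mid = -1/4, f'(mid) = -5, new interval = [-1/4, 2]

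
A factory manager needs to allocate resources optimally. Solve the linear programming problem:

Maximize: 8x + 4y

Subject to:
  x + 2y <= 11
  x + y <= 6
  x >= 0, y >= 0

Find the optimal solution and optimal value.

Feasible vertices: (0, 0), (0, 11/2), (1, 5), (6, 0)
Objective 8x + 4y at each:
  (0, 0): 0
  (0, 11/2): 22
  (1, 5): 28
  (6, 0): 48
Maximum is 48 at (6, 0).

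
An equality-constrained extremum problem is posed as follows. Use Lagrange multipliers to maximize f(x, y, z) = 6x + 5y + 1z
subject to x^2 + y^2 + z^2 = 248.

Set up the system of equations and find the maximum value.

Lagrange conditions: 6 = 2*lambda*x, 5 = 2*lambda*y, 1 = 2*lambda*z
So x:6 = y:5 = z:1, i.e. x = 6t, y = 5t, z = 1t
Constraint: t^2*(6^2 + 5^2 + 1^2) = 248
  t^2 * 62 = 248  =>  t = sqrt(4)
Maximum = 6*6t + 5*5t + 1*1t = 62*sqrt(4) = 124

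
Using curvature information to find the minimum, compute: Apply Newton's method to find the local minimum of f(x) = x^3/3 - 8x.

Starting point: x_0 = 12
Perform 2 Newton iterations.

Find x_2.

f(x) = x^3/3 - 8x
f'(x) = x^2 - 8, f''(x) = 2x
Newton update: x_{n+1} = x_n - (x_n^2 - 8)/(2*x_n)
Step 1: x_0 = 12, f'=136, f''=24, x_1 = 19/3
Step 2: x_1 = 19/3, f'=289/9, f''=38/3, x_2 = 433/114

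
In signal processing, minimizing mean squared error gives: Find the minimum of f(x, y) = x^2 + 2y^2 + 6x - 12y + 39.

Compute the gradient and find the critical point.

f(x,y) = x^2 + 2y^2 + 6x - 12y + 39
df/dx = 2x + (6) = 0  =>  x = -3
df/dy = 4y + (-12) = 0  =>  y = 3
f(-3, 3) = 1*(-3)^2 + 2*(3)^2 + 6*(-3) + -12*(3) + 39 = 12
Hessian is diagonal with entries 2, 4 > 0, so this is a minimum.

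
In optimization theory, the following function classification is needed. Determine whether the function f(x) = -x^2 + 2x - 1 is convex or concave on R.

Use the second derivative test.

f(x) = -x^2 + 2x - 1
f'(x) = -2x + 2
f''(x) = -2
Since f''(x) = -2 < 0 for all x, f is concave on R.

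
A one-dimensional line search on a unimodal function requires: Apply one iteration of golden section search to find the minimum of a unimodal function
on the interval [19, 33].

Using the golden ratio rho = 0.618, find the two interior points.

Golden section search on [19, 33].
Golden ratio rho = 0.618 (approx).
Interior points:
  x_1 = 19 + (1-0.618)*14 = 24.3480
  x_2 = 19 + 0.618*14 = 27.6520
Compare f(x_1) and f(x_2) to determine which subinterval to keep.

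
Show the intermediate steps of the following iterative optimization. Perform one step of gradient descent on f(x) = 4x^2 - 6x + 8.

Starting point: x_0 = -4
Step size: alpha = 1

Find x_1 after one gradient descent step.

f(x) = 4x^2 - 6x + 8
f'(x) = 8x - 6
f'(-4) = 8*-4 + (-6) = -38
x_1 = x_0 - alpha * f'(x_0) = -4 - 1 * -38 = 34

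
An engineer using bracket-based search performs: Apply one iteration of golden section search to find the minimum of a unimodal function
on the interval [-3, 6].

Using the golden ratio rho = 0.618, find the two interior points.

Golden section search on [-3, 6].
Golden ratio rho = 0.618 (approx).
Interior points:
  x_1 = -3 + (1-0.618)*9 = 0.4380
  x_2 = -3 + 0.618*9 = 2.5620
Compare f(x_1) and f(x_2) to determine which subinterval to keep.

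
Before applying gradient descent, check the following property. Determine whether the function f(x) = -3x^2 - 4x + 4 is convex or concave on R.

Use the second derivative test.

f(x) = -3x^2 - 4x + 4
f'(x) = -6x - 4
f''(x) = -6
Since f''(x) = -6 < 0 for all x, f is concave on R.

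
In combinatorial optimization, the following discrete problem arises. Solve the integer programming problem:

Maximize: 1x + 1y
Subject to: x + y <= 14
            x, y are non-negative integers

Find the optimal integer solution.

Objective: 1x + 1y, constraint: x + y <= 14
Coefficient of x is 1 >= coefficient of y is 1, so allocate the entire budget to x.
Optimal: x = 14, y = 0, value = 14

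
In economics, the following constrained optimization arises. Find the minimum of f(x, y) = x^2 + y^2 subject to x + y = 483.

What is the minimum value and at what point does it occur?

Substitute y = 483 - x into f(x,y) = x^2 + y^2:
g(x) = x^2 + (483 - x)^2 = 2x^2 - 966x + 233289
g'(x) = 4x - 966 = 0  =>  x = 483/2
y = 483 - 483/2 = 483/2
Minimum value = (483/2)^2 + (483/2)^2 = 233289/2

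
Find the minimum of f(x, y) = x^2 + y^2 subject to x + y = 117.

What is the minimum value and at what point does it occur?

Substitute y = 117 - x into f(x,y) = x^2 + y^2:
g(x) = x^2 + (117 - x)^2 = 2x^2 - 234x + 13689
g'(x) = 4x - 234 = 0  =>  x = 117/2
y = 117 - 117/2 = 117/2
Minimum value = (117/2)^2 + (117/2)^2 = 13689/2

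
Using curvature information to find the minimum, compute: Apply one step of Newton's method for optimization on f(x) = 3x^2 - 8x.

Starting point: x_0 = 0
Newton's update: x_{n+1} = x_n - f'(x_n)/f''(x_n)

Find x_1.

f(x) = 3x^2 - 8x
f'(x) = 6x + (-8), f''(x) = 6
Newton step: x_1 = x_0 - f'(x_0)/f''(x_0)
f'(0) = -8
x_1 = 0 - -8/6 = 4/3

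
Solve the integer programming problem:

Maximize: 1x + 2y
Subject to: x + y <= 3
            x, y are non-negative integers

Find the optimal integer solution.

Objective: 1x + 2y, constraint: x + y <= 3
Coefficient of y is 2 > coefficient of x is 1, so allocate the entire budget to y.
Optimal: x = 0, y = 3, value = 6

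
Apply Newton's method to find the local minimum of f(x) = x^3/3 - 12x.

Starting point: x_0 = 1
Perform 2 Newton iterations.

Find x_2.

f(x) = x^3/3 - 12x
f'(x) = x^2 - 12, f''(x) = 2x
Newton update: x_{n+1} = x_n - (x_n^2 - 12)/(2*x_n)
Step 1: x_0 = 1, f'=-11, f''=2, x_1 = 13/2
Step 2: x_1 = 13/2, f'=121/4, f''=13, x_2 = 217/52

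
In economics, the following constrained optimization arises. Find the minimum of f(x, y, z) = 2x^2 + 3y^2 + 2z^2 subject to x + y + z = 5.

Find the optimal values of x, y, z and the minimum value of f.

Using Lagrange multipliers on f = 2x^2 + 3y^2 + 2z^2 with constraint x + y + z = 5:
Conditions: 2*2*x = lambda, 2*3*y = lambda, 2*2*z = lambda
So x = lambda/4, y = lambda/6, z = lambda/4
Substituting into constraint: lambda * (2/3) = 5
lambda = 15/2
x = 15/8, y = 5/4, z = 15/8
Minimum value = 75/4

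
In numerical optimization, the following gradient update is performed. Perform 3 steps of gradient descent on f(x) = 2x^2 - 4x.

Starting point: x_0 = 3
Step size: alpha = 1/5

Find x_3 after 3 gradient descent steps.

f(x) = 2x^2 - 4x, f'(x) = 4x + (-4)
Step 1: f'(3) = 8, x_1 = 3 - 1/5 * 8 = 7/5
Step 2: f'(7/5) = 8/5, x_2 = 7/5 - 1/5 * 8/5 = 27/25
Step 3: f'(27/25) = 8/25, x_3 = 27/25 - 1/5 * 8/25 = 127/125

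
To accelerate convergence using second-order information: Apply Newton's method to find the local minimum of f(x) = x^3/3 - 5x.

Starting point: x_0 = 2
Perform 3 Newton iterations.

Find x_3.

f(x) = x^3/3 - 5x
f'(x) = x^2 - 5, f''(x) = 2x
Newton update: x_{n+1} = x_n - (x_n^2 - 5)/(2*x_n)
Step 1: x_0 = 2, f'=-1, f''=4, x_1 = 9/4
Step 2: x_1 = 9/4, f'=1/16, f''=9/2, x_2 = 161/72
Step 3: x_2 = 161/72, f'=1/5184, f''=161/36, x_3 = 51841/23184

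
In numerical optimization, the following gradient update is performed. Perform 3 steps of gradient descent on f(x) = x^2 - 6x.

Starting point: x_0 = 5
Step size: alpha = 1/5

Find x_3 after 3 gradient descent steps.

f(x) = x^2 - 6x, f'(x) = 2x + (-6)
Step 1: f'(5) = 4, x_1 = 5 - 1/5 * 4 = 21/5
Step 2: f'(21/5) = 12/5, x_2 = 21/5 - 1/5 * 12/5 = 93/25
Step 3: f'(93/25) = 36/25, x_3 = 93/25 - 1/5 * 36/25 = 429/125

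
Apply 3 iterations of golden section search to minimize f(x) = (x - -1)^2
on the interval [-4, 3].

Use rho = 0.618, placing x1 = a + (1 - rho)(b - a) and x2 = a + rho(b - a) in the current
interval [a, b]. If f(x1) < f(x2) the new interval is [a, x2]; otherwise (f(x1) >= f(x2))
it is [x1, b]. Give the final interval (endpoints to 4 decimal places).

Golden section search for min of f(x) = (x - -1)^2 on [-4, 3].
Each step: x1 = a + (1 - rho)(b - a), x2 = a + rho(b - a); if f(x1) < f(x2) keep [a, x2], otherwise keep [x1, b].
Step 1: [-4.0000, 3.0000], x1=-1.3260 (f=0.1063), x2=0.3260 (f=1.7583); f(x1) < f(x2) => keep [-4.0000, 0.3260]
Step 2: [-4.0000, 0.3260], x1=-2.3475 (f=1.8157), x2=-1.3265 (f=0.1066); f(x1) > f(x2) => keep [-2.3475, 0.3260]
Step 3: [-2.3475, 0.3260], x1=-1.3262 (f=0.1064), x2=-0.6953 (f=0.0929); f(x1) > f(x2) => keep [-1.3262, 0.3260]
Final interval: [-1.3262, 0.3260]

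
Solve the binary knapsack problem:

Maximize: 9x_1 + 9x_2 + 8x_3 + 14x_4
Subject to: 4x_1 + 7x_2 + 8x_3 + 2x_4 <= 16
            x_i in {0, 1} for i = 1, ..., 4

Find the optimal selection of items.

Items: item 1 (v=9, w=4), item 2 (v=9, w=7), item 3 (v=8, w=8), item 4 (v=14, w=2)
Capacity: 16
Checking all 16 subsets (w = total weight, v = total value):
  {}: w = 0, v = 0
  {1}: w = 4, v = 9
  {2}: w = 7, v = 9
  {3}: w = 8, v = 8
  {4}: w = 2, v = 14
  {1, 2}: w = 11, v = 18
  {1, 3}: w = 12, v = 17
  {1, 4}: w = 6, v = 23
  {2, 3}: w = 15, v = 17
  {2, 4}: w = 9, v = 23
  {3, 4}: w = 10, v = 22
  {1, 2, 3}: w = 19 > 16, infeasible
  {1, 2, 4}: w = 13, v = 32
  {1, 3, 4}: w = 14, v = 31
  {2, 3, 4}: w = 17 > 16, infeasible
  {1, 2, 3, 4}: w = 21 > 16, infeasible
Best feasible subset: items [1, 2, 4]
Total weight: 13 <= 16, total value: 32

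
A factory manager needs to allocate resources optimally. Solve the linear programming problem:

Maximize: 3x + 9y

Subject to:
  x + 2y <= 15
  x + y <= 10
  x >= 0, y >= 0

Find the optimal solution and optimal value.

Feasible vertices: (0, 0), (0, 15/2), (5, 5), (10, 0)
Objective 3x + 9y at each:
  (0, 0): 0
  (0, 15/2): 135/2
  (5, 5): 60
  (10, 0): 30
Maximum is 135/2 at (0, 15/2).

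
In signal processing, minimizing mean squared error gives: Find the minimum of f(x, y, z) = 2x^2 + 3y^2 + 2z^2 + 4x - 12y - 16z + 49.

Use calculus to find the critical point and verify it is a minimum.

f(x,y,z) = 2x^2 + 3y^2 + 2z^2 + 4x - 12y - 16z + 49
df/dx = 4x + (4) = 0 => x = -1
df/dy = 6y + (-12) = 0 => y = 2
df/dz = 4z + (-16) = 0 => z = 4
f(-1,2,4) = 2*(-1)^2 + 3*(2)^2 + 2*(4)^2 + 4*(-1) + -12*(2) + -16*(4) + 49 = 3
Hessian is diagonal with entries 4, 6, 4 > 0, confirmed minimum.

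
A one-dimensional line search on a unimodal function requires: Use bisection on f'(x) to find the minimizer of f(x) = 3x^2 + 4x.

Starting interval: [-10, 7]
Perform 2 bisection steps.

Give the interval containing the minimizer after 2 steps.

Finding critical point of f(x) = 3x^2 + 4x using bisection on f'(x) = 6x + 4.
f'(x) = 0 when x = -2/3.
Starting interval: [-10, 7]
Step 1: mid = -3/2, f'(mid) = -5, new interval = [-3/2, 7]
Step 2: mid = 11/4, f'(mid) = 41/2, new interval = [-3/2, 11/4]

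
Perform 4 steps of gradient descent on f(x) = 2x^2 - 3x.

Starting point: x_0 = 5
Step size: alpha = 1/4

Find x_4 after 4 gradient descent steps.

f(x) = 2x^2 - 3x, f'(x) = 4x + (-3)
Step 1: f'(5) = 17, x_1 = 5 - 1/4 * 17 = 3/4
Step 2: f'(3/4) = 0, x_2 = 3/4 - 1/4 * 0 = 3/4
Step 3: f'(3/4) = 0, x_3 = 3/4 - 1/4 * 0 = 3/4
Step 4: f'(3/4) = 0, x_4 = 3/4 - 1/4 * 0 = 3/4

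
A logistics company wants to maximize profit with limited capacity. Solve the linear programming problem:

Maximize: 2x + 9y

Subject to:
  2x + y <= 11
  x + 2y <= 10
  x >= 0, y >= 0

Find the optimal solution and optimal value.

Feasible vertices: (0, 0), (0, 5), (4, 3), (11/2, 0)
Objective 2x + 9y at each:
  (0, 0): 0
  (0, 5): 45
  (4, 3): 35
  (11/2, 0): 11
Maximum is 45 at (0, 5).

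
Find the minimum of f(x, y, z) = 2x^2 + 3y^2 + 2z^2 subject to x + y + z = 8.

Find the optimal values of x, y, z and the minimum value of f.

Using Lagrange multipliers on f = 2x^2 + 3y^2 + 2z^2 with constraint x + y + z = 8:
Conditions: 2*2*x = lambda, 2*3*y = lambda, 2*2*z = lambda
So x = lambda/4, y = lambda/6, z = lambda/4
Substituting into constraint: lambda * (2/3) = 8
lambda = 12
x = 3, y = 2, z = 3
Minimum value = 48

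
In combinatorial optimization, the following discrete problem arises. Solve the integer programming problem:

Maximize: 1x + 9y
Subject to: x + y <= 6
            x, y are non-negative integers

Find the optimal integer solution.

Objective: 1x + 9y, constraint: x + y <= 6
Coefficient of y is 9 > coefficient of x is 1, so allocate the entire budget to y.
Optimal: x = 0, y = 6, value = 54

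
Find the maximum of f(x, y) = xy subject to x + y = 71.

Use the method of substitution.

Substitute y = 71 - x into f(x,y) = xy:
g(x) = x(71 - x) = 71x - x^2
g'(x) = 71 - 2x = 0  =>  x = 71/2
y = 71 - 71/2 = 71/2
Maximum value = (71/2) * (71/2) = 5041/4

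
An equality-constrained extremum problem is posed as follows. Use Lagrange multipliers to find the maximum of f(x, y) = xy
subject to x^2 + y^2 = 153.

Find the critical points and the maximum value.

Lagrange conditions: y = 2*lambda*x and x = 2*lambda*y
If x = 0 then y = 0, violating the constraint, so x, y != 0.
Dividing: y/x = x/y => x^2 = y^2 => y = x or y = -x
Constraint: 2x^2 = 153 => x^2 = 153/2 => x = +/-sqrt(153/2)
Critical points: (sqrt(153/2), sqrt(153/2)), (-sqrt(153/2), -sqrt(153/2)), (sqrt(153/2), -sqrt(153/2)), (-sqrt(153/2), sqrt(153/2))
  y = x:  xy = x^2 = 153/2  at (sqrt(153/2), sqrt(153/2)) and (-sqrt(153/2), -sqrt(153/2))
  y = -x: xy = -x^2 = -153/2 at (sqrt(153/2), -sqrt(153/2)) and (-sqrt(153/2), sqrt(153/2))
Maximum xy = 153/2 at (sqrt(153/2), sqrt(153/2)) and (-sqrt(153/2), -sqrt(153/2))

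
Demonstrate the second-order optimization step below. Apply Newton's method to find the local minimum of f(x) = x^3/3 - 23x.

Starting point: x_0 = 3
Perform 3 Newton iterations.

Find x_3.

f(x) = x^3/3 - 23x
f'(x) = x^2 - 23, f''(x) = 2x
Newton update: x_{n+1} = x_n - (x_n^2 - 23)/(2*x_n)
Step 1: x_0 = 3, f'=-14, f''=6, x_1 = 16/3
Step 2: x_1 = 16/3, f'=49/9, f''=32/3, x_2 = 463/96
Step 3: x_2 = 463/96, f'=2401/9216, f''=463/48, x_3 = 426337/88896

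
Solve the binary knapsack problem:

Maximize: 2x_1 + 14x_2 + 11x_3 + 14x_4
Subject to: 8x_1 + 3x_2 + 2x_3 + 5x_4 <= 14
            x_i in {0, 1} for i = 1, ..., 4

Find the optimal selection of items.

Items: item 1 (v=2, w=8), item 2 (v=14, w=3), item 3 (v=11, w=2), item 4 (v=14, w=5)
Capacity: 14
Checking all 16 subsets (w = total weight, v = total value):
  {}: w = 0, v = 0
  {1}: w = 8, v = 2
  {2}: w = 3, v = 14
  {3}: w = 2, v = 11
  {4}: w = 5, v = 14
  {1, 2}: w = 11, v = 16
  {1, 3}: w = 10, v = 13
  {1, 4}: w = 13, v = 16
  {2, 3}: w = 5, v = 25
  {2, 4}: w = 8, v = 28
  {3, 4}: w = 7, v = 25
  {1, 2, 3}: w = 13, v = 27
  {1, 2, 4}: w = 16 > 14, infeasible
  {1, 3, 4}: w = 15 > 14, infeasible
  {2, 3, 4}: w = 10, v = 39
  {1, 2, 3, 4}: w = 18 > 14, infeasible
Best feasible subset: items [2, 3, 4]
Total weight: 10 <= 14, total value: 39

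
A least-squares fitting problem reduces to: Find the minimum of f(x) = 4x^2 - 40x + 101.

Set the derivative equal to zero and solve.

f(x) = 4x^2 - 40x + 101
f'(x) = 8x + (-40) = 0
x = 40/8 = 5
f(5) = 1
Since f''(x) = 8 > 0, this is a minimum.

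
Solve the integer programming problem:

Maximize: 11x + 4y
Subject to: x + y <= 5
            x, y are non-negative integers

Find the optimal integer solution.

Objective: 11x + 4y, constraint: x + y <= 5
Coefficient of x is 11 >= coefficient of y is 4, so allocate the entire budget to x.
Optimal: x = 5, y = 0, value = 55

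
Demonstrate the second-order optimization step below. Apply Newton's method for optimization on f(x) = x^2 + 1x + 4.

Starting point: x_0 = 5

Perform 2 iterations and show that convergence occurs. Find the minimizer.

f(x) = x^2 + 1x + 4, f'(x) = 2x + (1), f''(x) = 2
Step 1: f'(5) = 11, x_1 = 5 - 11/2 = -1/2
Step 2: f'(-1/2) = 0, x_2 = -1/2 (converged)
Newton's method converges in 1 step for quadratics.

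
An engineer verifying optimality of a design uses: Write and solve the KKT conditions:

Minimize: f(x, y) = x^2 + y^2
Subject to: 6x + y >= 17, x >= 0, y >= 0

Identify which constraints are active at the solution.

KKT conditions for min x^2 + y^2 s.t. 6x + 1y >= 17, x >= 0, y >= 0:
Stationarity: 2x = mu*6 + mu_x, 2y = mu*1 + mu_y, with mu, mu_x, mu_y >= 0
Complementary slackness: mu*(6x + y - 17) = 0, mu_x*x = 0, mu_y*y = 0
(0, 0) is infeasible (6*0 + 1*0 < 17), so if mu = 0 stationarity would force x = mu_x/2 >= 0, y = mu_y/2 >= 0 with mu_x*x = mu_y*y = 0, i.e. x = y = 0: contradiction. Hence mu > 0 and 6x + y = 17 is active.
Try x > 0, y > 0 (so mu_x = mu_y = 0): x = 6*mu/2, y = 1*mu/2
Substitute: 6*(6*mu/2) + 1*(1*mu/2) = 17
  mu*37/2 = 17 => mu = 34/37
x* = 102/37 > 0, y* = 17/37 > 0, consistent with mu_x = mu_y = 0.
f is convex and the constraints are linear, so this KKT point is the global minimum.
f* = 289/37
Active constraints: 6x + y >= 17 (holds with equality, mu = 34/37 > 0); x >= 0 and y >= 0 are inactive (mu_x = mu_y = 0).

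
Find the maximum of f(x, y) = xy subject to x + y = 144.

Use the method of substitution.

Substitute y = 144 - x into f(x,y) = xy:
g(x) = x(144 - x) = 144x - x^2
g'(x) = 144 - 2x = 0  =>  x = 72
y = 144 - 72 = 72
Maximum value = 72 * 72 = 5184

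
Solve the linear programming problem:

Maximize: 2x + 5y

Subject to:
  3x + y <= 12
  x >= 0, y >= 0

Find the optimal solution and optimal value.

The feasible region has vertices at [(0, 0), (4, 0), (0, 12)].
Checking objective 2x + 5y at each vertex:
  (0, 0): 2*0 + 5*0 = 0
  (4, 0): 2*4 + 5*0 = 8
  (0, 12): 2*0 + 5*12 = 60
Maximum is 60 at (0, 12).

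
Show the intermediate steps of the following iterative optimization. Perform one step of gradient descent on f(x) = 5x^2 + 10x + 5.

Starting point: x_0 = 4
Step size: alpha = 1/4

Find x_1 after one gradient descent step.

f(x) = 5x^2 + 10x + 5
f'(x) = 10x + 10
f'(4) = 10*4 + (10) = 50
x_1 = x_0 - alpha * f'(x_0) = 4 - 1/4 * 50 = -17/2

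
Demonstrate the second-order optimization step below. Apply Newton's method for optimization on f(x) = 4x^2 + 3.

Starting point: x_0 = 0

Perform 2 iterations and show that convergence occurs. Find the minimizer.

f(x) = 4x^2 + 3, f'(x) = 8x + (0), f''(x) = 8
Step 1: f'(0) = 0, x_1 = 0 - 0/8 = 0
Step 2: f'(0) = 0, x_2 = 0 (converged)
Newton's method converges in 1 step for quadratics.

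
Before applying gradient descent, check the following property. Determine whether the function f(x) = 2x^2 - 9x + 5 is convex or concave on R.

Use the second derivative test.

f(x) = 2x^2 - 9x + 5
f'(x) = 4x - 9
f''(x) = 4
Since f''(x) = 4 > 0 for all x, f is convex on R.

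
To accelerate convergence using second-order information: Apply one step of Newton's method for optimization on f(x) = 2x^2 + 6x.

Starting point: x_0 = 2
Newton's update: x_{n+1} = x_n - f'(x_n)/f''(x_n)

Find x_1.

f(x) = 2x^2 + 6x
f'(x) = 4x + (6), f''(x) = 4
Newton step: x_1 = x_0 - f'(x_0)/f''(x_0)
f'(2) = 14
x_1 = 2 - 14/4 = -3/2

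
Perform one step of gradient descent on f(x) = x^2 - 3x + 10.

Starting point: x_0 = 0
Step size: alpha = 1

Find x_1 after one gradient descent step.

f(x) = x^2 - 3x + 10
f'(x) = 2x - 3
f'(0) = 2*0 + (-3) = -3
x_1 = x_0 - alpha * f'(x_0) = 0 - 1 * -3 = 3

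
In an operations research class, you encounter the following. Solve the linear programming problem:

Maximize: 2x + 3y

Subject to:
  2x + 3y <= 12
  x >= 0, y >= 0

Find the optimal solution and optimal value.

The feasible region has vertices at [(0, 0), (6, 0), (0, 4)].
Checking objective 2x + 3y at each vertex:
  (0, 0): 2*0 + 3*0 = 0
  (6, 0): 2*6 + 3*0 = 12
  (0, 4): 2*0 + 3*4 = 12
Maximum is 12 at (6, 0).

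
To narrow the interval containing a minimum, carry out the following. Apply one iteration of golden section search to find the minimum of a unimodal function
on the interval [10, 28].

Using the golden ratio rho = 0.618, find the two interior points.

Golden section search on [10, 28].
Golden ratio rho = 0.618 (approx).
Interior points:
  x_1 = 10 + (1-0.618)*18 = 16.8760
  x_2 = 10 + 0.618*18 = 21.1240
Compare f(x_1) and f(x_2) to determine which subinterval to keep.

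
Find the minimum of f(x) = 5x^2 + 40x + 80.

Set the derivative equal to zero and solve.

f(x) = 5x^2 + 40x + 80
f'(x) = 10x + (40) = 0
x = -40/10 = -4
f(-4) = 0
Since f''(x) = 10 > 0, this is a minimum.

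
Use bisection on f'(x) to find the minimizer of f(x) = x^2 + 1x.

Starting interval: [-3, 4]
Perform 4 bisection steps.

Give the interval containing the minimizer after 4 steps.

Finding critical point of f(x) = x^2 + 1x using bisection on f'(x) = 2x + 1.
f'(x) = 0 when x = -1/2.
Starting interval: [-3, 4]
Step 1: mid = 1/2, f'(mid) = 2, new interval = [-3, 1/2]
Step 2: mid = -5/4, f'(mid) = -3/2, new interval = [-5/4, 1/2]
Step 3: mid = -3/8, f'(mid) = 1/4, new interval = [-5/4, -3/8]
Step 4: mid = -13/16, f'(mid) = -5/8, new interval = [-13/16, -3/8]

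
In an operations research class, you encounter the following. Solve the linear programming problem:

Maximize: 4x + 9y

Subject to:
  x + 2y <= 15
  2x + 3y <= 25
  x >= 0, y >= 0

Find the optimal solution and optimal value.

Feasible vertices: (0, 0), (0, 15/2), (5, 5), (25/2, 0)
Objective 4x + 9y at each:
  (0, 0): 0
  (0, 15/2): 135/2
  (5, 5): 65
  (25/2, 0): 50
Maximum is 135/2 at (0, 15/2).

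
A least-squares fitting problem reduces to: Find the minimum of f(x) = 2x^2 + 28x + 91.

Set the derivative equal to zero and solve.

f(x) = 2x^2 + 28x + 91
f'(x) = 4x + (28) = 0
x = -28/4 = -7
f(-7) = -7
Since f''(x) = 4 > 0, this is a minimum.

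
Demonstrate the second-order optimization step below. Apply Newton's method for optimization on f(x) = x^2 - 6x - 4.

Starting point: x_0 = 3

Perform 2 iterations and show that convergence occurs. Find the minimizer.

f(x) = x^2 - 6x - 4, f'(x) = 2x + (-6), f''(x) = 2
Step 1: f'(3) = 0, x_1 = 3 - 0/2 = 3
Step 2: f'(3) = 0, x_2 = 3 (converged)
Newton's method converges in 1 step for quadratics.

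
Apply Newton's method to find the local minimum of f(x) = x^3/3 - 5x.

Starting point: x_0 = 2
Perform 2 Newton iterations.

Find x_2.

f(x) = x^3/3 - 5x
f'(x) = x^2 - 5, f''(x) = 2x
Newton update: x_{n+1} = x_n - (x_n^2 - 5)/(2*x_n)
Step 1: x_0 = 2, f'=-1, f''=4, x_1 = 9/4
Step 2: x_1 = 9/4, f'=1/16, f''=9/2, x_2 = 161/72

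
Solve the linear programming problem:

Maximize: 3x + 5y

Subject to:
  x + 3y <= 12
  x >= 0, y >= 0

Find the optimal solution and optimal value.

The feasible region has vertices at [(0, 0), (12, 0), (0, 4)].
Checking objective 3x + 5y at each vertex:
  (0, 0): 3*0 + 5*0 = 0
  (12, 0): 3*12 + 5*0 = 36
  (0, 4): 3*0 + 5*4 = 20
Maximum is 36 at (12, 0).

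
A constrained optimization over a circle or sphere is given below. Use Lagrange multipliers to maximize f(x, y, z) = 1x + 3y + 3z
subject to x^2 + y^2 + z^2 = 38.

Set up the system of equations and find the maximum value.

Lagrange conditions: 1 = 2*lambda*x, 3 = 2*lambda*y, 3 = 2*lambda*z
So x:1 = y:3 = z:3, i.e. x = 1t, y = 3t, z = 3t
Constraint: t^2*(1^2 + 3^2 + 3^2) = 38
  t^2 * 19 = 38  =>  t = sqrt(2)
Maximum = 1*1t + 3*3t + 3*3t = 19*sqrt(2) = sqrt(722)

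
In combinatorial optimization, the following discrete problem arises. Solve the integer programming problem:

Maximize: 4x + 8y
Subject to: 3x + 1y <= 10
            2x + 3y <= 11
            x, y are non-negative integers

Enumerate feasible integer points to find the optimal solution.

Constraint 1: 3x + 1y <= 10
Constraint 2: 2x + 3y <= 11
Feasible x range (need y >= 0): 0 <= x <= min(10/3, 11/2) => x in {0, ..., 3}.
Enumerate feasible integer points row by row (the coefficient of y is 8 > 0, so for each x the largest feasible y gives the best value):
  x = 0: y <= min((10 - 3*0)/1, (11 - 2*0)/3) => y in {0, ..., 3}; best 4*0 + 8*3 = 24
  x = 1: y <= min((10 - 3*1)/1, (11 - 2*1)/3) => y in {0, ..., 3}; best 4*1 + 8*3 = 28
  x = 2: y <= min((10 - 3*2)/1, (11 - 2*2)/3) => y in {0, ..., 2}; best 4*2 + 8*2 = 24
  x = 3: y <= min((10 - 3*3)/1, (11 - 2*3)/3) => y in {0, ..., 1}; best 4*3 + 8*1 = 20
The maximum 4x + 8y = 28 is achieved at x = 1, y = 3.
Check: 3*1 + 1*3 = 6 <= 10 and 2*1 + 3*3 = 11 <= 11.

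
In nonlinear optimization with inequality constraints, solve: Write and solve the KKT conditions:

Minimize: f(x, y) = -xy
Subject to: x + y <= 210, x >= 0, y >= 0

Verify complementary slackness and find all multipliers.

Problem: min -xy s.t. x + y <= 210 (multiplier lambda), x >= 0 (mu_x), y >= 0 (mu_y)
KKT stationarity: -y + lambda - mu_x = 0, -x + lambda - mu_y = 0, with lambda, mu_x, mu_y >= 0
Complementary slackness: lambda*(x + y - 210) = 0, mu_x*x = 0, mu_y*y = 0
If lambda = 0: y = -mu_x <= 0 and x = -mu_y <= 0 force x = y = 0 with f = 0; but x = y = 105 is feasible with f = -11025 < 0, so this is not the minimum. Hence lambda > 0 and x + y = 210.
Try x > 0, y > 0 (so mu_x = mu_y = 0): y = lambda, x = lambda => x = y = lambda
x + y = 210 => 2*lambda = 210 => lambda = 105
x* = y* = 105 > 0, consistent with mu_x = mu_y = 0.
(Any feasible point with x = 0 or y = 0 has f = 0 > -11025, so the minimum is not on those boundaries.)
min(-xy) = -11025 (i.e. max xy = 11025)
Multipliers: lambda = 105, mu_x = 0, mu_y = 0
Complementary slackness: lambda*(x + y - 210) = 105*(105 + 105 - 210) = 0, mu_x*x = 0*105 = 0, mu_y*y = 0*105 = 0. Satisfied.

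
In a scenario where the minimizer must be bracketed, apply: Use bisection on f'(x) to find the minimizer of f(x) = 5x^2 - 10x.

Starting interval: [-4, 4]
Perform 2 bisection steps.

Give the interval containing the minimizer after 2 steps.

Finding critical point of f(x) = 5x^2 - 10x using bisection on f'(x) = 10x + -10.
f'(x) = 0 when x = 1.
Starting interval: [-4, 4]
Step 1: mid = 0, f'(mid) = -10, new interval = [0, 4]
Step 2: mid = 2, f'(mid) = 10, new interval = [0, 2]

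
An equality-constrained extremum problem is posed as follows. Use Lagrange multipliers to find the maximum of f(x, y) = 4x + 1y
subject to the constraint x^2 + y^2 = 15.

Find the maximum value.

Set up Lagrange conditions: grad f = lambda * grad g
  4 = 2*lambda*x
  1 = 2*lambda*y
From these: x/y = 4/1, so x = 4t, y = 1t for some t.
Substitute into constraint: (4t)^2 + (1t)^2 = 15
  t^2 * 17 = 15
  t = sqrt(15/17)
Maximum = 4*x + 1*y = (4^2 + 1^2)*t = 17 * sqrt(15/17) = sqrt(255)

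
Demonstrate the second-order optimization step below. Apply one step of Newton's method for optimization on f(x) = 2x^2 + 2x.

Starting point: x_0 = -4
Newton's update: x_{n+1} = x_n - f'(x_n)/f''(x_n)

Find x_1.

f(x) = 2x^2 + 2x
f'(x) = 4x + (2), f''(x) = 4
Newton step: x_1 = x_0 - f'(x_0)/f''(x_0)
f'(-4) = -14
x_1 = -4 - -14/4 = -1/2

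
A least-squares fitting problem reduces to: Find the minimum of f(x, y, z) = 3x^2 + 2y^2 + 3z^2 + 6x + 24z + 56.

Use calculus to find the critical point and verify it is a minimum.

f(x,y,z) = 3x^2 + 2y^2 + 3z^2 + 6x + 24z + 56
df/dx = 6x + (6) = 0 => x = -1
df/dy = 4y + (0) = 0 => y = 0
df/dz = 6z + (24) = 0 => z = -4
f(-1,0,-4) = 3*(-1)^2 + 2*(0)^2 + 3*(-4)^2 + 6*(-1) + 24*(-4) + 56 = 5
Hessian is diagonal with entries 6, 4, 6 > 0, confirmed minimum.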